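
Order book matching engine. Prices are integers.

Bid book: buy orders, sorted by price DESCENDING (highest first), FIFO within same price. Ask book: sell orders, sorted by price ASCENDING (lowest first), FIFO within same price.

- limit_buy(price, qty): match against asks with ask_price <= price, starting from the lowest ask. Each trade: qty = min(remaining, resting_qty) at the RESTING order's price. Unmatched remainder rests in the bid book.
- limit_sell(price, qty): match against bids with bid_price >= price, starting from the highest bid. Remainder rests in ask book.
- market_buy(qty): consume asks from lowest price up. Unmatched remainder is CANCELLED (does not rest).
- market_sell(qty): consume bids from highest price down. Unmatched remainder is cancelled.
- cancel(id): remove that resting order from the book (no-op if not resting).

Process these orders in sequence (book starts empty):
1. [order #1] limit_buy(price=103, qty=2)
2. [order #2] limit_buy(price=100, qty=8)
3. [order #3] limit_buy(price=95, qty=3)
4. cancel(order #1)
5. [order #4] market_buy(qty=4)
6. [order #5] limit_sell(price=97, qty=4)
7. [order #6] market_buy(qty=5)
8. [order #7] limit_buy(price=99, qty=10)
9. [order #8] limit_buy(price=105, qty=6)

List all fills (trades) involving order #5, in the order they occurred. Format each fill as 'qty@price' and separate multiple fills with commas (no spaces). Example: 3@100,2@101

Answer: 4@100

Derivation:
After op 1 [order #1] limit_buy(price=103, qty=2): fills=none; bids=[#1:2@103] asks=[-]
After op 2 [order #2] limit_buy(price=100, qty=8): fills=none; bids=[#1:2@103 #2:8@100] asks=[-]
After op 3 [order #3] limit_buy(price=95, qty=3): fills=none; bids=[#1:2@103 #2:8@100 #3:3@95] asks=[-]
After op 4 cancel(order #1): fills=none; bids=[#2:8@100 #3:3@95] asks=[-]
After op 5 [order #4] market_buy(qty=4): fills=none; bids=[#2:8@100 #3:3@95] asks=[-]
After op 6 [order #5] limit_sell(price=97, qty=4): fills=#2x#5:4@100; bids=[#2:4@100 #3:3@95] asks=[-]
After op 7 [order #6] market_buy(qty=5): fills=none; bids=[#2:4@100 #3:3@95] asks=[-]
After op 8 [order #7] limit_buy(price=99, qty=10): fills=none; bids=[#2:4@100 #7:10@99 #3:3@95] asks=[-]
After op 9 [order #8] limit_buy(price=105, qty=6): fills=none; bids=[#8:6@105 #2:4@100 #7:10@99 #3:3@95] asks=[-]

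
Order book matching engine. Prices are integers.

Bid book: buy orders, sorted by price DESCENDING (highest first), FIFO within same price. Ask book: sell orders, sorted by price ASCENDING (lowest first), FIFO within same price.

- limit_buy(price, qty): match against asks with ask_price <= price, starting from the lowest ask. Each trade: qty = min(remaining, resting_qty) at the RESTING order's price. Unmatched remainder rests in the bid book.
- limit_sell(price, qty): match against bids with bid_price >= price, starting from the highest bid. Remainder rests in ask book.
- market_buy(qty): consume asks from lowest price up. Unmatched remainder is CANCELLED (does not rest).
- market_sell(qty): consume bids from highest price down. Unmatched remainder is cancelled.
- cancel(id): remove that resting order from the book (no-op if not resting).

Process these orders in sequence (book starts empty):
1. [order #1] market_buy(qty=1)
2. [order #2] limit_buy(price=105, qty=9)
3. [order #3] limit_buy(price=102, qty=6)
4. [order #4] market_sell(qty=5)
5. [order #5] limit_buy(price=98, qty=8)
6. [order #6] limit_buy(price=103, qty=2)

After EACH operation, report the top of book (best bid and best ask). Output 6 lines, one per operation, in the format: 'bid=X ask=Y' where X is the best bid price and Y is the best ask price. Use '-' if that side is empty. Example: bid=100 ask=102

After op 1 [order #1] market_buy(qty=1): fills=none; bids=[-] asks=[-]
After op 2 [order #2] limit_buy(price=105, qty=9): fills=none; bids=[#2:9@105] asks=[-]
After op 3 [order #3] limit_buy(price=102, qty=6): fills=none; bids=[#2:9@105 #3:6@102] asks=[-]
After op 4 [order #4] market_sell(qty=5): fills=#2x#4:5@105; bids=[#2:4@105 #3:6@102] asks=[-]
After op 5 [order #5] limit_buy(price=98, qty=8): fills=none; bids=[#2:4@105 #3:6@102 #5:8@98] asks=[-]
After op 6 [order #6] limit_buy(price=103, qty=2): fills=none; bids=[#2:4@105 #6:2@103 #3:6@102 #5:8@98] asks=[-]

Answer: bid=- ask=-
bid=105 ask=-
bid=105 ask=-
bid=105 ask=-
bid=105 ask=-
bid=105 ask=-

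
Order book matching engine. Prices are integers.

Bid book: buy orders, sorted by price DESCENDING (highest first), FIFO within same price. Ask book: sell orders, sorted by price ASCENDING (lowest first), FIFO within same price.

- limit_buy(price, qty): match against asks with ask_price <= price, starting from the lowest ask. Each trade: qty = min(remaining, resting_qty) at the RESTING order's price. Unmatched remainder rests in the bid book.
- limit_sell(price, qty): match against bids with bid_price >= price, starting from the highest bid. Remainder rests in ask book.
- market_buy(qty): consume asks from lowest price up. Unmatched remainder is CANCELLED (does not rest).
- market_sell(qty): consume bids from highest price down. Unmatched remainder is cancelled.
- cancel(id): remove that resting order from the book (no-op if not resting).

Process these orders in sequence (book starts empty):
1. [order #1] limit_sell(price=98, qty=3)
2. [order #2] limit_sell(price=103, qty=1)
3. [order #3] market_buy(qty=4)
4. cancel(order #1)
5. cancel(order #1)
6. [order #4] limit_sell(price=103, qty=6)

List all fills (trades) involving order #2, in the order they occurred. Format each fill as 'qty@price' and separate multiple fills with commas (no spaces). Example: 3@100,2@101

Answer: 1@103

Derivation:
After op 1 [order #1] limit_sell(price=98, qty=3): fills=none; bids=[-] asks=[#1:3@98]
After op 2 [order #2] limit_sell(price=103, qty=1): fills=none; bids=[-] asks=[#1:3@98 #2:1@103]
After op 3 [order #3] market_buy(qty=4): fills=#3x#1:3@98 #3x#2:1@103; bids=[-] asks=[-]
After op 4 cancel(order #1): fills=none; bids=[-] asks=[-]
After op 5 cancel(order #1): fills=none; bids=[-] asks=[-]
After op 6 [order #4] limit_sell(price=103, qty=6): fills=none; bids=[-] asks=[#4:6@103]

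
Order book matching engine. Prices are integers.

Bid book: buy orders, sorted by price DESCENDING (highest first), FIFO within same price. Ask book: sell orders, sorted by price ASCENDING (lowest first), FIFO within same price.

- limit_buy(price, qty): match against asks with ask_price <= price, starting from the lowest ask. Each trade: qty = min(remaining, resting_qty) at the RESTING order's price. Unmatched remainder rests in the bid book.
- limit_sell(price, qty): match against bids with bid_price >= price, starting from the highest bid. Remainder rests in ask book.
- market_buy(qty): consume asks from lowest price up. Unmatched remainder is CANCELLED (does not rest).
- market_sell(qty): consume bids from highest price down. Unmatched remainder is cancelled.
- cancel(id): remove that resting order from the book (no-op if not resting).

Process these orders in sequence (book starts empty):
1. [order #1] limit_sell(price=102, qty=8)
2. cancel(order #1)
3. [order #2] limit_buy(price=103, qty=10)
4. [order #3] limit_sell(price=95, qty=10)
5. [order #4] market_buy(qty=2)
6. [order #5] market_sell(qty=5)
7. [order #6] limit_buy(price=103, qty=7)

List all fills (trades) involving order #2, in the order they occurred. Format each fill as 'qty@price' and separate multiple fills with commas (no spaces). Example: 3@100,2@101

After op 1 [order #1] limit_sell(price=102, qty=8): fills=none; bids=[-] asks=[#1:8@102]
After op 2 cancel(order #1): fills=none; bids=[-] asks=[-]
After op 3 [order #2] limit_buy(price=103, qty=10): fills=none; bids=[#2:10@103] asks=[-]
After op 4 [order #3] limit_sell(price=95, qty=10): fills=#2x#3:10@103; bids=[-] asks=[-]
After op 5 [order #4] market_buy(qty=2): fills=none; bids=[-] asks=[-]
After op 6 [order #5] market_sell(qty=5): fills=none; bids=[-] asks=[-]
After op 7 [order #6] limit_buy(price=103, qty=7): fills=none; bids=[#6:7@103] asks=[-]

Answer: 10@103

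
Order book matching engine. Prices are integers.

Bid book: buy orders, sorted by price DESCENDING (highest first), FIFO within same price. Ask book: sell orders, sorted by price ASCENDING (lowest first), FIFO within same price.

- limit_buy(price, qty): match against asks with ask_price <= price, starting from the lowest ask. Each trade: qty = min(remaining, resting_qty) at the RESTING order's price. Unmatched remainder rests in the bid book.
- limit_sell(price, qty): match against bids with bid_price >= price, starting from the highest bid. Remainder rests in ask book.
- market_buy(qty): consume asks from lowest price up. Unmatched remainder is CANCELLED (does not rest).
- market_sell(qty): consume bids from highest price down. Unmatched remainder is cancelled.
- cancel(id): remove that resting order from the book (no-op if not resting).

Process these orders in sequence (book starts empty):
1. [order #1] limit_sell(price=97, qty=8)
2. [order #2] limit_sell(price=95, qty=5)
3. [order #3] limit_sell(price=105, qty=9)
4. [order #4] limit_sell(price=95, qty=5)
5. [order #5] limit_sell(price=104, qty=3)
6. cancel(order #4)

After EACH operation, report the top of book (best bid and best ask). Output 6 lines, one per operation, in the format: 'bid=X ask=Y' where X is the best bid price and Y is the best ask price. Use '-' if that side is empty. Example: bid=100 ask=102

After op 1 [order #1] limit_sell(price=97, qty=8): fills=none; bids=[-] asks=[#1:8@97]
After op 2 [order #2] limit_sell(price=95, qty=5): fills=none; bids=[-] asks=[#2:5@95 #1:8@97]
After op 3 [order #3] limit_sell(price=105, qty=9): fills=none; bids=[-] asks=[#2:5@95 #1:8@97 #3:9@105]
After op 4 [order #4] limit_sell(price=95, qty=5): fills=none; bids=[-] asks=[#2:5@95 #4:5@95 #1:8@97 #3:9@105]
After op 5 [order #5] limit_sell(price=104, qty=3): fills=none; bids=[-] asks=[#2:5@95 #4:5@95 #1:8@97 #5:3@104 #3:9@105]
After op 6 cancel(order #4): fills=none; bids=[-] asks=[#2:5@95 #1:8@97 #5:3@104 #3:9@105]

Answer: bid=- ask=97
bid=- ask=95
bid=- ask=95
bid=- ask=95
bid=- ask=95
bid=- ask=95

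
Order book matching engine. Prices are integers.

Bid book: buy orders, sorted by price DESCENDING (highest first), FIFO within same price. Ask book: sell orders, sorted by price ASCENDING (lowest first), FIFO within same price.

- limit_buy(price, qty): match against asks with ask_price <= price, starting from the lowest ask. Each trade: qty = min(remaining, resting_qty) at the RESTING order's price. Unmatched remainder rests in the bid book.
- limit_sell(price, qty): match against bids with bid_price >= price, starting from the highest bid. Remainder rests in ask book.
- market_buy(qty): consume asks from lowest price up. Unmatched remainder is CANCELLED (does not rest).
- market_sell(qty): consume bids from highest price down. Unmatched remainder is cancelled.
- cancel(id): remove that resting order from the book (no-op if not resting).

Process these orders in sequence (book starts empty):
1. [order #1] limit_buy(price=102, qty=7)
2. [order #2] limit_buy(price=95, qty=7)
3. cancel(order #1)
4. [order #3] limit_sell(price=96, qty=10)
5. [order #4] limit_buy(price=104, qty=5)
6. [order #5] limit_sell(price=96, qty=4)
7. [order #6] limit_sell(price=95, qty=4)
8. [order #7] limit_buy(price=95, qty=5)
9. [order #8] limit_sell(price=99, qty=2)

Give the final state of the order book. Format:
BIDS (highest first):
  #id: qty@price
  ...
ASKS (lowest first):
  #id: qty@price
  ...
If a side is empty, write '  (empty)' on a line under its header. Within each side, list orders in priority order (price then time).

Answer: BIDS (highest first):
  #2: 3@95
  #7: 5@95
ASKS (lowest first):
  #3: 5@96
  #5: 4@96
  #8: 2@99

Derivation:
After op 1 [order #1] limit_buy(price=102, qty=7): fills=none; bids=[#1:7@102] asks=[-]
After op 2 [order #2] limit_buy(price=95, qty=7): fills=none; bids=[#1:7@102 #2:7@95] asks=[-]
After op 3 cancel(order #1): fills=none; bids=[#2:7@95] asks=[-]
After op 4 [order #3] limit_sell(price=96, qty=10): fills=none; bids=[#2:7@95] asks=[#3:10@96]
After op 5 [order #4] limit_buy(price=104, qty=5): fills=#4x#3:5@96; bids=[#2:7@95] asks=[#3:5@96]
After op 6 [order #5] limit_sell(price=96, qty=4): fills=none; bids=[#2:7@95] asks=[#3:5@96 #5:4@96]
After op 7 [order #6] limit_sell(price=95, qty=4): fills=#2x#6:4@95; bids=[#2:3@95] asks=[#3:5@96 #5:4@96]
After op 8 [order #7] limit_buy(price=95, qty=5): fills=none; bids=[#2:3@95 #7:5@95] asks=[#3:5@96 #5:4@96]
After op 9 [order #8] limit_sell(price=99, qty=2): fills=none; bids=[#2:3@95 #7:5@95] asks=[#3:5@96 #5:4@96 #8:2@99]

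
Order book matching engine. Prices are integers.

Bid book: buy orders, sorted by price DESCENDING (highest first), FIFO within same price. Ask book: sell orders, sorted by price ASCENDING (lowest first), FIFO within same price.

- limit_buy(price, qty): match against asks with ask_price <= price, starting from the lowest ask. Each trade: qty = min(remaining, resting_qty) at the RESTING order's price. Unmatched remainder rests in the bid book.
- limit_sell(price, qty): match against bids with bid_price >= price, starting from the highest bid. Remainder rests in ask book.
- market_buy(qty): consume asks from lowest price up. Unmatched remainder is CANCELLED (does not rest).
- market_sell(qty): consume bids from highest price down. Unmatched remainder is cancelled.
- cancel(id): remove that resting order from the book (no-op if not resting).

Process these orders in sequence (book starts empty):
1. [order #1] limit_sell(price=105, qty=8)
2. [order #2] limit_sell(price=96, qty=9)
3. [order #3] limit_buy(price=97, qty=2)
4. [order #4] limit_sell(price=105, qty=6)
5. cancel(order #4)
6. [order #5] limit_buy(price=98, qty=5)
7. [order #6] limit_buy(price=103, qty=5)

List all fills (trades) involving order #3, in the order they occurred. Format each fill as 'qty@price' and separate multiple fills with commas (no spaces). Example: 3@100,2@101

Answer: 2@96

Derivation:
After op 1 [order #1] limit_sell(price=105, qty=8): fills=none; bids=[-] asks=[#1:8@105]
After op 2 [order #2] limit_sell(price=96, qty=9): fills=none; bids=[-] asks=[#2:9@96 #1:8@105]
After op 3 [order #3] limit_buy(price=97, qty=2): fills=#3x#2:2@96; bids=[-] asks=[#2:7@96 #1:8@105]
After op 4 [order #4] limit_sell(price=105, qty=6): fills=none; bids=[-] asks=[#2:7@96 #1:8@105 #4:6@105]
After op 5 cancel(order #4): fills=none; bids=[-] asks=[#2:7@96 #1:8@105]
After op 6 [order #5] limit_buy(price=98, qty=5): fills=#5x#2:5@96; bids=[-] asks=[#2:2@96 #1:8@105]
After op 7 [order #6] limit_buy(price=103, qty=5): fills=#6x#2:2@96; bids=[#6:3@103] asks=[#1:8@105]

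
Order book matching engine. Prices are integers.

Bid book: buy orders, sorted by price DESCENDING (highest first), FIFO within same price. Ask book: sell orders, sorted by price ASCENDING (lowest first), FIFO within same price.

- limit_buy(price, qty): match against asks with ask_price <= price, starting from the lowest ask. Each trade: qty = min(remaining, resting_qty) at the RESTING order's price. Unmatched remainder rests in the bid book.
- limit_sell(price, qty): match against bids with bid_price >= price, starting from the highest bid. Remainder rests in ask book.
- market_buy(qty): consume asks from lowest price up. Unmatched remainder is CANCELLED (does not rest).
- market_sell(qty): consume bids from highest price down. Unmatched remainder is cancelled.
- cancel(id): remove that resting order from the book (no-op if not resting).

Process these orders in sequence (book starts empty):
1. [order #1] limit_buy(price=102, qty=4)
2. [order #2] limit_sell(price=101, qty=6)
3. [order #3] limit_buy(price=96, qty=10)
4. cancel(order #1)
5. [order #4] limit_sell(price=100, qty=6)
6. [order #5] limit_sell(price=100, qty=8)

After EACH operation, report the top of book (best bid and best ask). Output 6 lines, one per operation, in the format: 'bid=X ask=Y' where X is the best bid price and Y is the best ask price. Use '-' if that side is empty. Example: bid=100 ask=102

After op 1 [order #1] limit_buy(price=102, qty=4): fills=none; bids=[#1:4@102] asks=[-]
After op 2 [order #2] limit_sell(price=101, qty=6): fills=#1x#2:4@102; bids=[-] asks=[#2:2@101]
After op 3 [order #3] limit_buy(price=96, qty=10): fills=none; bids=[#3:10@96] asks=[#2:2@101]
After op 4 cancel(order #1): fills=none; bids=[#3:10@96] asks=[#2:2@101]
After op 5 [order #4] limit_sell(price=100, qty=6): fills=none; bids=[#3:10@96] asks=[#4:6@100 #2:2@101]
After op 6 [order #5] limit_sell(price=100, qty=8): fills=none; bids=[#3:10@96] asks=[#4:6@100 #5:8@100 #2:2@101]

Answer: bid=102 ask=-
bid=- ask=101
bid=96 ask=101
bid=96 ask=101
bid=96 ask=100
bid=96 ask=100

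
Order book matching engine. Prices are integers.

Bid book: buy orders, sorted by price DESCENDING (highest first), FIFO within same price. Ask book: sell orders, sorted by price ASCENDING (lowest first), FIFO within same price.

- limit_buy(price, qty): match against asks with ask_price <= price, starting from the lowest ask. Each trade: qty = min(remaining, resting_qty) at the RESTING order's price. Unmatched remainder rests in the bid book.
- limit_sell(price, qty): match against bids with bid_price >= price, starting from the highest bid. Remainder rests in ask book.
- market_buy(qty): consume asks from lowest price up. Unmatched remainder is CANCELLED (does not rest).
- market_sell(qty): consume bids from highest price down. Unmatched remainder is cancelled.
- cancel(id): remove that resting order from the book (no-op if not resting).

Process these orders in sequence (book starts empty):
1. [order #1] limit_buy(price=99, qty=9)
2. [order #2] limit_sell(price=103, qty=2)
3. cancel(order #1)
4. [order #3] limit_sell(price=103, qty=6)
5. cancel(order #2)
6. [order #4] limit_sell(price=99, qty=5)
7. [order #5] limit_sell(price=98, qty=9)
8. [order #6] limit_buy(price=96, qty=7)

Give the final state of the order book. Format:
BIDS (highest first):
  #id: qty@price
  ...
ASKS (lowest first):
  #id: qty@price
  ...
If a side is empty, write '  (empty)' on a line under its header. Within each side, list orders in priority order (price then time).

After op 1 [order #1] limit_buy(price=99, qty=9): fills=none; bids=[#1:9@99] asks=[-]
After op 2 [order #2] limit_sell(price=103, qty=2): fills=none; bids=[#1:9@99] asks=[#2:2@103]
After op 3 cancel(order #1): fills=none; bids=[-] asks=[#2:2@103]
After op 4 [order #3] limit_sell(price=103, qty=6): fills=none; bids=[-] asks=[#2:2@103 #3:6@103]
After op 5 cancel(order #2): fills=none; bids=[-] asks=[#3:6@103]
After op 6 [order #4] limit_sell(price=99, qty=5): fills=none; bids=[-] asks=[#4:5@99 #3:6@103]
After op 7 [order #5] limit_sell(price=98, qty=9): fills=none; bids=[-] asks=[#5:9@98 #4:5@99 #3:6@103]
After op 8 [order #6] limit_buy(price=96, qty=7): fills=none; bids=[#6:7@96] asks=[#5:9@98 #4:5@99 #3:6@103]

Answer: BIDS (highest first):
  #6: 7@96
ASKS (lowest first):
  #5: 9@98
  #4: 5@99
  #3: 6@103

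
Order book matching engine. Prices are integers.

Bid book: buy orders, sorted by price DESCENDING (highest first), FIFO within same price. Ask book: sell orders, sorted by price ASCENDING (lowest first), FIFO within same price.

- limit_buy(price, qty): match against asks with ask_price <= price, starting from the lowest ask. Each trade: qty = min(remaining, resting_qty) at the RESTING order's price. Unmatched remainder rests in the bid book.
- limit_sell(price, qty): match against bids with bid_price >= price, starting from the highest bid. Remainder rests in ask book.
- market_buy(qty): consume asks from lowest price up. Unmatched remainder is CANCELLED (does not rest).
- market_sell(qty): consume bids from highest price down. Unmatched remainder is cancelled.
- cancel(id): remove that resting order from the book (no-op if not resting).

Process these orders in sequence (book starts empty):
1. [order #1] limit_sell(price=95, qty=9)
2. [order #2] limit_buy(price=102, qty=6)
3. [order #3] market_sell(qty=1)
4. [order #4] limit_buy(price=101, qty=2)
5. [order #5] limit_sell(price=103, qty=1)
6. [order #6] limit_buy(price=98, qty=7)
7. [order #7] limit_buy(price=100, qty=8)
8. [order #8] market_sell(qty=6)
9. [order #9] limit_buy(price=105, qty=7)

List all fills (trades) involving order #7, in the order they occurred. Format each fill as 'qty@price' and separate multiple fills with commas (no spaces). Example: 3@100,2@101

After op 1 [order #1] limit_sell(price=95, qty=9): fills=none; bids=[-] asks=[#1:9@95]
After op 2 [order #2] limit_buy(price=102, qty=6): fills=#2x#1:6@95; bids=[-] asks=[#1:3@95]
After op 3 [order #3] market_sell(qty=1): fills=none; bids=[-] asks=[#1:3@95]
After op 4 [order #4] limit_buy(price=101, qty=2): fills=#4x#1:2@95; bids=[-] asks=[#1:1@95]
After op 5 [order #5] limit_sell(price=103, qty=1): fills=none; bids=[-] asks=[#1:1@95 #5:1@103]
After op 6 [order #6] limit_buy(price=98, qty=7): fills=#6x#1:1@95; bids=[#6:6@98] asks=[#5:1@103]
After op 7 [order #7] limit_buy(price=100, qty=8): fills=none; bids=[#7:8@100 #6:6@98] asks=[#5:1@103]
After op 8 [order #8] market_sell(qty=6): fills=#7x#8:6@100; bids=[#7:2@100 #6:6@98] asks=[#5:1@103]
After op 9 [order #9] limit_buy(price=105, qty=7): fills=#9x#5:1@103; bids=[#9:6@105 #7:2@100 #6:6@98] asks=[-]

Answer: 6@100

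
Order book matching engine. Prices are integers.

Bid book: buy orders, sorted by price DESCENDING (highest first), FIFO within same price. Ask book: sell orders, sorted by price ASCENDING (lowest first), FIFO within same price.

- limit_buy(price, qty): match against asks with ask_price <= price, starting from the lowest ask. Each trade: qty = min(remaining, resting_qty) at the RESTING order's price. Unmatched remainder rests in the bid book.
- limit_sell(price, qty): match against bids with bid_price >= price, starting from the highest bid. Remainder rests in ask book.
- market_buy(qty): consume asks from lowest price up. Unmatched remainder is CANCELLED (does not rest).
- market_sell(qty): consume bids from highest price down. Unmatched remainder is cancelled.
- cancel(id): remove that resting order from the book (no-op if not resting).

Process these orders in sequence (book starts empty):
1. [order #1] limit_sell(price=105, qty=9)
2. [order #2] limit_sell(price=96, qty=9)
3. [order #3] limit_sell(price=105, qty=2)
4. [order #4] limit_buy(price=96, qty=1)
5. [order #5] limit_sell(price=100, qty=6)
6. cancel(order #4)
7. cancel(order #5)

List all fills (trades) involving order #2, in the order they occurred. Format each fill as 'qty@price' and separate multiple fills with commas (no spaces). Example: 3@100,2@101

Answer: 1@96

Derivation:
After op 1 [order #1] limit_sell(price=105, qty=9): fills=none; bids=[-] asks=[#1:9@105]
After op 2 [order #2] limit_sell(price=96, qty=9): fills=none; bids=[-] asks=[#2:9@96 #1:9@105]
After op 3 [order #3] limit_sell(price=105, qty=2): fills=none; bids=[-] asks=[#2:9@96 #1:9@105 #3:2@105]
After op 4 [order #4] limit_buy(price=96, qty=1): fills=#4x#2:1@96; bids=[-] asks=[#2:8@96 #1:9@105 #3:2@105]
After op 5 [order #5] limit_sell(price=100, qty=6): fills=none; bids=[-] asks=[#2:8@96 #5:6@100 #1:9@105 #3:2@105]
After op 6 cancel(order #4): fills=none; bids=[-] asks=[#2:8@96 #5:6@100 #1:9@105 #3:2@105]
After op 7 cancel(order #5): fills=none; bids=[-] asks=[#2:8@96 #1:9@105 #3:2@105]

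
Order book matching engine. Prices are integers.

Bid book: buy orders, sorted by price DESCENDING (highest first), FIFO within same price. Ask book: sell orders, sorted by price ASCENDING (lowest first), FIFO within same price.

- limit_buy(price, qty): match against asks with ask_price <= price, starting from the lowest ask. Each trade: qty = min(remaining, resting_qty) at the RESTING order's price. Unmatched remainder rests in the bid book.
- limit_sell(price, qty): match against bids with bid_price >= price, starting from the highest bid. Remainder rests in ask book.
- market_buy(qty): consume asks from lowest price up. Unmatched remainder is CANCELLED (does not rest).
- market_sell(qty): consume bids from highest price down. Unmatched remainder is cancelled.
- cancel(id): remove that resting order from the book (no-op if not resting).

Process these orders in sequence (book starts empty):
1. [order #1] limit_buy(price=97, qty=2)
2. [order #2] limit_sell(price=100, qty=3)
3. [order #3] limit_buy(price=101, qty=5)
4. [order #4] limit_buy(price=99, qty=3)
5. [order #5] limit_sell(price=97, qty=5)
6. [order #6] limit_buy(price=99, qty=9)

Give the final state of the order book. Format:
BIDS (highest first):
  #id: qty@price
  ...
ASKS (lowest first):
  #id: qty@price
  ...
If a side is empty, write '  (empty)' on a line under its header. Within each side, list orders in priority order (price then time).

After op 1 [order #1] limit_buy(price=97, qty=2): fills=none; bids=[#1:2@97] asks=[-]
After op 2 [order #2] limit_sell(price=100, qty=3): fills=none; bids=[#1:2@97] asks=[#2:3@100]
After op 3 [order #3] limit_buy(price=101, qty=5): fills=#3x#2:3@100; bids=[#3:2@101 #1:2@97] asks=[-]
After op 4 [order #4] limit_buy(price=99, qty=3): fills=none; bids=[#3:2@101 #4:3@99 #1:2@97] asks=[-]
After op 5 [order #5] limit_sell(price=97, qty=5): fills=#3x#5:2@101 #4x#5:3@99; bids=[#1:2@97] asks=[-]
After op 6 [order #6] limit_buy(price=99, qty=9): fills=none; bids=[#6:9@99 #1:2@97] asks=[-]

Answer: BIDS (highest first):
  #6: 9@99
  #1: 2@97
ASKS (lowest first):
  (empty)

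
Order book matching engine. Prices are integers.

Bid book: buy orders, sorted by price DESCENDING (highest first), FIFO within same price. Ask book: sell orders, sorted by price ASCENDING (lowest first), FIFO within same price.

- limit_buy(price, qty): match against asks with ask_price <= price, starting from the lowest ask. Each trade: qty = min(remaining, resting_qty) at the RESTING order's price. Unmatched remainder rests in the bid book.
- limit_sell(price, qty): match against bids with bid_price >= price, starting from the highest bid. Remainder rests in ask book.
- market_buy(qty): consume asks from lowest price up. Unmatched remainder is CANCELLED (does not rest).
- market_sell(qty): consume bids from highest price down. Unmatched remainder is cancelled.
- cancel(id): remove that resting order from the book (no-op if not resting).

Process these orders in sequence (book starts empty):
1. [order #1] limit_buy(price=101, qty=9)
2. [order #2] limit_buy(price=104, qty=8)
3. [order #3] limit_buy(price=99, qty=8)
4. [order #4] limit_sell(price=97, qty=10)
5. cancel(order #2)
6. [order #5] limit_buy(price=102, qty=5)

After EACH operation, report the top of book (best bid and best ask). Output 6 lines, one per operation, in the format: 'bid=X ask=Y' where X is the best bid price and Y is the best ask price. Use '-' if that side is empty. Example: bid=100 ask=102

After op 1 [order #1] limit_buy(price=101, qty=9): fills=none; bids=[#1:9@101] asks=[-]
After op 2 [order #2] limit_buy(price=104, qty=8): fills=none; bids=[#2:8@104 #1:9@101] asks=[-]
After op 3 [order #3] limit_buy(price=99, qty=8): fills=none; bids=[#2:8@104 #1:9@101 #3:8@99] asks=[-]
After op 4 [order #4] limit_sell(price=97, qty=10): fills=#2x#4:8@104 #1x#4:2@101; bids=[#1:7@101 #3:8@99] asks=[-]
After op 5 cancel(order #2): fills=none; bids=[#1:7@101 #3:8@99] asks=[-]
After op 6 [order #5] limit_buy(price=102, qty=5): fills=none; bids=[#5:5@102 #1:7@101 #3:8@99] asks=[-]

Answer: bid=101 ask=-
bid=104 ask=-
bid=104 ask=-
bid=101 ask=-
bid=101 ask=-
bid=102 ask=-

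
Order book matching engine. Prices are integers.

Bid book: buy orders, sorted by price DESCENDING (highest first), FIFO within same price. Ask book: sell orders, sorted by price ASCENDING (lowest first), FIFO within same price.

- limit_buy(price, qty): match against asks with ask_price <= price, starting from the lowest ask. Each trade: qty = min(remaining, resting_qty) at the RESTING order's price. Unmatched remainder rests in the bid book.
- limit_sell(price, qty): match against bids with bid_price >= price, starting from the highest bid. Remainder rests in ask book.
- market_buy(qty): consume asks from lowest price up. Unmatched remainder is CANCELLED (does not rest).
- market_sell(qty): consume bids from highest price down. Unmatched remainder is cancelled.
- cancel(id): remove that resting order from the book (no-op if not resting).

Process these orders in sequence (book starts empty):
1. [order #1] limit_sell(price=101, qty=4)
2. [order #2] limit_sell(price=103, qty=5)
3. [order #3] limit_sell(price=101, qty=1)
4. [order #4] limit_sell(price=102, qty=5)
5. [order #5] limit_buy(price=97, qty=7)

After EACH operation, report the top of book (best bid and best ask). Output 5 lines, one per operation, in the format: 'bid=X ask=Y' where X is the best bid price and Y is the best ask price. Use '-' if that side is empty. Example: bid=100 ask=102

Answer: bid=- ask=101
bid=- ask=101
bid=- ask=101
bid=- ask=101
bid=97 ask=101

Derivation:
After op 1 [order #1] limit_sell(price=101, qty=4): fills=none; bids=[-] asks=[#1:4@101]
After op 2 [order #2] limit_sell(price=103, qty=5): fills=none; bids=[-] asks=[#1:4@101 #2:5@103]
After op 3 [order #3] limit_sell(price=101, qty=1): fills=none; bids=[-] asks=[#1:4@101 #3:1@101 #2:5@103]
After op 4 [order #4] limit_sell(price=102, qty=5): fills=none; bids=[-] asks=[#1:4@101 #3:1@101 #4:5@102 #2:5@103]
After op 5 [order #5] limit_buy(price=97, qty=7): fills=none; bids=[#5:7@97] asks=[#1:4@101 #3:1@101 #4:5@102 #2:5@103]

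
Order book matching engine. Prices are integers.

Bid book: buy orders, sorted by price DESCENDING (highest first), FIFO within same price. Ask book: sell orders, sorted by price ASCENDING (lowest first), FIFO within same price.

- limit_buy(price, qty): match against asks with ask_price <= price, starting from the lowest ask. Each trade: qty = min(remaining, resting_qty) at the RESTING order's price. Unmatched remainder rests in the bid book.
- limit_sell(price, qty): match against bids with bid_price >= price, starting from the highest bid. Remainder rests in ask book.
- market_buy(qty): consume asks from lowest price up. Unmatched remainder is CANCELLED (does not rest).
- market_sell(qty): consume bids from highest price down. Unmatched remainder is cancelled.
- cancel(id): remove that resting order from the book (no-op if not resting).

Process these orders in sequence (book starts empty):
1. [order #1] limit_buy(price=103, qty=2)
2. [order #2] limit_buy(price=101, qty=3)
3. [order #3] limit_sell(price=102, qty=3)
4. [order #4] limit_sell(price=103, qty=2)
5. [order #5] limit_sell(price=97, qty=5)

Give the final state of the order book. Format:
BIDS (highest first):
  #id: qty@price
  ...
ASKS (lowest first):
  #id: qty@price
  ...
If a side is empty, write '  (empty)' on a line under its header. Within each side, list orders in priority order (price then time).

Answer: BIDS (highest first):
  (empty)
ASKS (lowest first):
  #5: 2@97
  #3: 1@102
  #4: 2@103

Derivation:
After op 1 [order #1] limit_buy(price=103, qty=2): fills=none; bids=[#1:2@103] asks=[-]
After op 2 [order #2] limit_buy(price=101, qty=3): fills=none; bids=[#1:2@103 #2:3@101] asks=[-]
After op 3 [order #3] limit_sell(price=102, qty=3): fills=#1x#3:2@103; bids=[#2:3@101] asks=[#3:1@102]
After op 4 [order #4] limit_sell(price=103, qty=2): fills=none; bids=[#2:3@101] asks=[#3:1@102 #4:2@103]
After op 5 [order #5] limit_sell(price=97, qty=5): fills=#2x#5:3@101; bids=[-] asks=[#5:2@97 #3:1@102 #4:2@103]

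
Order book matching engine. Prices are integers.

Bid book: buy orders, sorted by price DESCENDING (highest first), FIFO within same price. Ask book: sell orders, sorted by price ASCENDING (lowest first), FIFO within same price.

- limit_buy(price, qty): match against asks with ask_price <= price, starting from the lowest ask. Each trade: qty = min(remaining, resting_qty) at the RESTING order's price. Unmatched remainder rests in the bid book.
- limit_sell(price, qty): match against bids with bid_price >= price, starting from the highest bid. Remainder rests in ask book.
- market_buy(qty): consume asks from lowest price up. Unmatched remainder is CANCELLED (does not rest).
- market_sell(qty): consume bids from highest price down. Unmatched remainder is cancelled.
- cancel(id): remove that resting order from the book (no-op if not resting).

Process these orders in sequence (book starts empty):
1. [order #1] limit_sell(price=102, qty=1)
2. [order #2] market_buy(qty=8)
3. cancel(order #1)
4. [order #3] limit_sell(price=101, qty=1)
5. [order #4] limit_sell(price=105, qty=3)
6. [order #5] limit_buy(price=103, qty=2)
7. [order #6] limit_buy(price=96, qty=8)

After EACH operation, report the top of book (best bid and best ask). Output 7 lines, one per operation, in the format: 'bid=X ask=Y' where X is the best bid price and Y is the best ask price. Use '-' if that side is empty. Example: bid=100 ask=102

After op 1 [order #1] limit_sell(price=102, qty=1): fills=none; bids=[-] asks=[#1:1@102]
After op 2 [order #2] market_buy(qty=8): fills=#2x#1:1@102; bids=[-] asks=[-]
After op 3 cancel(order #1): fills=none; bids=[-] asks=[-]
After op 4 [order #3] limit_sell(price=101, qty=1): fills=none; bids=[-] asks=[#3:1@101]
After op 5 [order #4] limit_sell(price=105, qty=3): fills=none; bids=[-] asks=[#3:1@101 #4:3@105]
After op 6 [order #5] limit_buy(price=103, qty=2): fills=#5x#3:1@101; bids=[#5:1@103] asks=[#4:3@105]
After op 7 [order #6] limit_buy(price=96, qty=8): fills=none; bids=[#5:1@103 #6:8@96] asks=[#4:3@105]

Answer: bid=- ask=102
bid=- ask=-
bid=- ask=-
bid=- ask=101
bid=- ask=101
bid=103 ask=105
bid=103 ask=105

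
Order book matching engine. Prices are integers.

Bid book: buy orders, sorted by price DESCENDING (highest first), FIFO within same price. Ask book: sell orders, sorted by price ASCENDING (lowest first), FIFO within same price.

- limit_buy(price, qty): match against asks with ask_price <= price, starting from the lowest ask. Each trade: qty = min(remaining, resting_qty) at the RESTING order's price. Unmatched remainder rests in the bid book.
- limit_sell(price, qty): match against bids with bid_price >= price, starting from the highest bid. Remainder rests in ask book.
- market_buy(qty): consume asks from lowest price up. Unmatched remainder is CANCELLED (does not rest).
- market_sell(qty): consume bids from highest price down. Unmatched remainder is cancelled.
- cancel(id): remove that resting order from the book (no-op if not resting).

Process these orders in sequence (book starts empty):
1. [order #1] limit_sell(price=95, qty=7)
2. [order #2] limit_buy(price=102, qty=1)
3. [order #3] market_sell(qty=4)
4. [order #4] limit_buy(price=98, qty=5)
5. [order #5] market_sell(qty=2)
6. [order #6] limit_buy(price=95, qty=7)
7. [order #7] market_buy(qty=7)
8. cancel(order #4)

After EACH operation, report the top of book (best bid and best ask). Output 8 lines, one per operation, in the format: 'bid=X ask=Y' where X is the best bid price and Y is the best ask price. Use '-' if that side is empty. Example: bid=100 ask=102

After op 1 [order #1] limit_sell(price=95, qty=7): fills=none; bids=[-] asks=[#1:7@95]
After op 2 [order #2] limit_buy(price=102, qty=1): fills=#2x#1:1@95; bids=[-] asks=[#1:6@95]
After op 3 [order #3] market_sell(qty=4): fills=none; bids=[-] asks=[#1:6@95]
After op 4 [order #4] limit_buy(price=98, qty=5): fills=#4x#1:5@95; bids=[-] asks=[#1:1@95]
After op 5 [order #5] market_sell(qty=2): fills=none; bids=[-] asks=[#1:1@95]
After op 6 [order #6] limit_buy(price=95, qty=7): fills=#6x#1:1@95; bids=[#6:6@95] asks=[-]
After op 7 [order #7] market_buy(qty=7): fills=none; bids=[#6:6@95] asks=[-]
After op 8 cancel(order #4): fills=none; bids=[#6:6@95] asks=[-]

Answer: bid=- ask=95
bid=- ask=95
bid=- ask=95
bid=- ask=95
bid=- ask=95
bid=95 ask=-
bid=95 ask=-
bid=95 ask=-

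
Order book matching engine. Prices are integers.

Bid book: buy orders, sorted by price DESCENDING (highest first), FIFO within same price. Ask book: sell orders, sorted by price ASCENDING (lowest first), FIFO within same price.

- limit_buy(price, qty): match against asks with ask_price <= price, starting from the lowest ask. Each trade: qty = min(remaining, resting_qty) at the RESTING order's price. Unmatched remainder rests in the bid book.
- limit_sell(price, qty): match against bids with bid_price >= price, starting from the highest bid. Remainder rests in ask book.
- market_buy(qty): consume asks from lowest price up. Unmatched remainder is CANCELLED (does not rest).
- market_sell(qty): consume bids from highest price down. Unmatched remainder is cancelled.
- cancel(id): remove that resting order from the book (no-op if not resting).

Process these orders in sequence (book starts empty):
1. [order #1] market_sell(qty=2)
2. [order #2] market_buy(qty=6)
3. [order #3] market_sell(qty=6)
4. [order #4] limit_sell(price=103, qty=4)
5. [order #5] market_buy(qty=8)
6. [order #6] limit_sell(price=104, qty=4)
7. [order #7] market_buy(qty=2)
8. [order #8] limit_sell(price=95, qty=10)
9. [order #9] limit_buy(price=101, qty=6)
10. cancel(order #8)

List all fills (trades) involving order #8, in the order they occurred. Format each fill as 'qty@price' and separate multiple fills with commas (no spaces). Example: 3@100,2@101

After op 1 [order #1] market_sell(qty=2): fills=none; bids=[-] asks=[-]
After op 2 [order #2] market_buy(qty=6): fills=none; bids=[-] asks=[-]
After op 3 [order #3] market_sell(qty=6): fills=none; bids=[-] asks=[-]
After op 4 [order #4] limit_sell(price=103, qty=4): fills=none; bids=[-] asks=[#4:4@103]
After op 5 [order #5] market_buy(qty=8): fills=#5x#4:4@103; bids=[-] asks=[-]
After op 6 [order #6] limit_sell(price=104, qty=4): fills=none; bids=[-] asks=[#6:4@104]
After op 7 [order #7] market_buy(qty=2): fills=#7x#6:2@104; bids=[-] asks=[#6:2@104]
After op 8 [order #8] limit_sell(price=95, qty=10): fills=none; bids=[-] asks=[#8:10@95 #6:2@104]
After op 9 [order #9] limit_buy(price=101, qty=6): fills=#9x#8:6@95; bids=[-] asks=[#8:4@95 #6:2@104]
After op 10 cancel(order #8): fills=none; bids=[-] asks=[#6:2@104]

Answer: 6@95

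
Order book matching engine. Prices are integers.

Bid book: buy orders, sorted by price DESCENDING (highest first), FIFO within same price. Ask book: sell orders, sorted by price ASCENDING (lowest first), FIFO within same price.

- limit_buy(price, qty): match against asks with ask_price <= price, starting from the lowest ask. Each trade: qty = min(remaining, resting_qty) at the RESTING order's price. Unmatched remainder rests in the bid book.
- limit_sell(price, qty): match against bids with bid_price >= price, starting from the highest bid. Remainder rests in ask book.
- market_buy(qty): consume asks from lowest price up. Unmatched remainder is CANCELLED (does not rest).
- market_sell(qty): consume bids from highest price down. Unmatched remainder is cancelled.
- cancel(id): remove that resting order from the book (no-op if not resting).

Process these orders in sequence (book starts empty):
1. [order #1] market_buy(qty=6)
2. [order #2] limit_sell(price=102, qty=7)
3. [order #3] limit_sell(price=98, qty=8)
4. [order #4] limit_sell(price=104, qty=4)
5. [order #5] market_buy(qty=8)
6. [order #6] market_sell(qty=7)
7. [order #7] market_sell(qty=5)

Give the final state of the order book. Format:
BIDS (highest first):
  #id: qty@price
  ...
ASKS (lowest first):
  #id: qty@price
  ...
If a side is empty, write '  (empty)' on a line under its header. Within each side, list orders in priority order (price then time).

After op 1 [order #1] market_buy(qty=6): fills=none; bids=[-] asks=[-]
After op 2 [order #2] limit_sell(price=102, qty=7): fills=none; bids=[-] asks=[#2:7@102]
After op 3 [order #3] limit_sell(price=98, qty=8): fills=none; bids=[-] asks=[#3:8@98 #2:7@102]
After op 4 [order #4] limit_sell(price=104, qty=4): fills=none; bids=[-] asks=[#3:8@98 #2:7@102 #4:4@104]
After op 5 [order #5] market_buy(qty=8): fills=#5x#3:8@98; bids=[-] asks=[#2:7@102 #4:4@104]
After op 6 [order #6] market_sell(qty=7): fills=none; bids=[-] asks=[#2:7@102 #4:4@104]
After op 7 [order #7] market_sell(qty=5): fills=none; bids=[-] asks=[#2:7@102 #4:4@104]

Answer: BIDS (highest first):
  (empty)
ASKS (lowest first):
  #2: 7@102
  #4: 4@104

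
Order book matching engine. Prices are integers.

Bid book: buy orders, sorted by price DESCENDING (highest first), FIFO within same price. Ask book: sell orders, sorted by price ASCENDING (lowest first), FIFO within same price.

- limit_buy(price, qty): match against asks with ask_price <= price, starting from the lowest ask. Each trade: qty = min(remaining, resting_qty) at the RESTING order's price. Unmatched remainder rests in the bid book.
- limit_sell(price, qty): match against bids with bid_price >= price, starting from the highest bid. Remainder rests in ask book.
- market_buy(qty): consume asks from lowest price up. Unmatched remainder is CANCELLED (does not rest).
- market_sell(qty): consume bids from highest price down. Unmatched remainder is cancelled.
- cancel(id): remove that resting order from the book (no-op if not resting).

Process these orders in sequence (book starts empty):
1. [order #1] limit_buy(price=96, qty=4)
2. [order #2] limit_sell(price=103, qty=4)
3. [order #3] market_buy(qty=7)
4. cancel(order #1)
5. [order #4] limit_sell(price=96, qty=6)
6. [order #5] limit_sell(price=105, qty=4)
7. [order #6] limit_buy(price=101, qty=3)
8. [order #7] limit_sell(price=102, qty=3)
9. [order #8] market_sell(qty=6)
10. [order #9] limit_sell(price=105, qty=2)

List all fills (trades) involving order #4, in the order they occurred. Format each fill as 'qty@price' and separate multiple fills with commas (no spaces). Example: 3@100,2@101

Answer: 3@96

Derivation:
After op 1 [order #1] limit_buy(price=96, qty=4): fills=none; bids=[#1:4@96] asks=[-]
After op 2 [order #2] limit_sell(price=103, qty=4): fills=none; bids=[#1:4@96] asks=[#2:4@103]
After op 3 [order #3] market_buy(qty=7): fills=#3x#2:4@103; bids=[#1:4@96] asks=[-]
After op 4 cancel(order #1): fills=none; bids=[-] asks=[-]
After op 5 [order #4] limit_sell(price=96, qty=6): fills=none; bids=[-] asks=[#4:6@96]
After op 6 [order #5] limit_sell(price=105, qty=4): fills=none; bids=[-] asks=[#4:6@96 #5:4@105]
After op 7 [order #6] limit_buy(price=101, qty=3): fills=#6x#4:3@96; bids=[-] asks=[#4:3@96 #5:4@105]
After op 8 [order #7] limit_sell(price=102, qty=3): fills=none; bids=[-] asks=[#4:3@96 #7:3@102 #5:4@105]
After op 9 [order #8] market_sell(qty=6): fills=none; bids=[-] asks=[#4:3@96 #7:3@102 #5:4@105]
After op 10 [order #9] limit_sell(price=105, qty=2): fills=none; bids=[-] asks=[#4:3@96 #7:3@102 #5:4@105 #9:2@105]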